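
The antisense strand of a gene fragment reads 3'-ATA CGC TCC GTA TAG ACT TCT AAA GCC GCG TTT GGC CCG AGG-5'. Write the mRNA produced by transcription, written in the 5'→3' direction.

Reading the template 3'→5' as shown, RNA polymerase pairs each base (A→U, T→A, G↔C) to build mRNA 5'→3' directly.

5'-UAUGCGAGGCAUAUCUGAAGAUUUCGGCGCAAACCGGGCUCC-3'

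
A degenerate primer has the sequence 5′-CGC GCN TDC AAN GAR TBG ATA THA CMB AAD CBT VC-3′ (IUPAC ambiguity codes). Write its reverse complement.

Standard pairs A↔T, G↔C; ambiguity codes pair R↔Y, M↔K, B↔V, D↔H, N↔N. Complement (GCGCGNAHGTTNCTYAVCTATADTGKVTTHGVABG), then reverse for 5'→3'.

5'-GBAVGHTTVKGTDATATCVAYTCNTTGHANGCGCG-3'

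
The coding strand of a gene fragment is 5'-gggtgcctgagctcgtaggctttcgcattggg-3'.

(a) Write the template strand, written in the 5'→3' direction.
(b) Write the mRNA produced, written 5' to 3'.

(a) The template strand is the reverse complement of the coding strand: complement CCCACGGACTCGAGCATCCGAAAGCGTAACCC, then reverse.
(b) mRNA matches the coding strand with T→U.

(a) 5'-CCCAATGCGAAAGCCTACGAGCTCAGGCACCC-3'
(b) 5′-GGGUGCCUGAGCUCGUAGGCUUUCGCAUUGGG-3′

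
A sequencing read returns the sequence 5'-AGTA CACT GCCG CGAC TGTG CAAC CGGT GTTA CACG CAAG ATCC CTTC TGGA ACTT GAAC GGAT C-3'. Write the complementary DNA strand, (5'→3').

Pairing A↔T and G↔C gives TCATGTGACGGCGCTGACACGTTGGCCACAATGTGCGTTCTAGGGAAGACCTTGAACTTGCCTAG, running 3'→5'. Reverse for the 5'→3' convention.

5'-GATCCGTTCAAGTTCCAGAAGGGATCTTGCGTGTAACACCGGTTGCACAGTCGCGGCAGTGTACT-3'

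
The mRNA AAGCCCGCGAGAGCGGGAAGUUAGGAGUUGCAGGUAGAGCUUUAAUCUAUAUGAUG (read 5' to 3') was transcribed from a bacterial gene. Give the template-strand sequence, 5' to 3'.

5'-CATCATATAGATTAAAGCTCTACCTGCAACTCCTAACTTCCCGCTCTCGCGGGCTT-3'

Replace U with T to get the coding DNA strand: AAGCCCGCGAGAGCGGGAAGTTAGGAGTTGCAGGTAGAGCTTTAATCTATATGATG. The template strand is its reverse complement (complement TTCGGGCGCTCTCGCCCTTCAATCCTCAACGTCCATCTCGAAATTAGATATACTAC, then reverse).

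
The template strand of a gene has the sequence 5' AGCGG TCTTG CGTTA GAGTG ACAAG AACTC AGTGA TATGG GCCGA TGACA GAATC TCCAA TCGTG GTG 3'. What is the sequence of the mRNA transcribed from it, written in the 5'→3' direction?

The mRNA has the sequence of the coding strand (reverse complement of the template) with T→U. Reverse complement of AGCGGTCTTGCGTTAGAGTGACAAGAACTCAGTGATATGGGCCGATGACAGAATCTCCAATCGTGGTG is CACCACGATTGGAGATTCTGTCATCGGCCCATATCACTGAGTTCTTGTCACTCTAACGCAAGACCGCT; then T→U.

5'-CACCACGAUUGGAGAUUCUGUCAUCGGCCCAUAUCACUGAGUUCUUGUCACUCUAACGCAAGACCGCU-3'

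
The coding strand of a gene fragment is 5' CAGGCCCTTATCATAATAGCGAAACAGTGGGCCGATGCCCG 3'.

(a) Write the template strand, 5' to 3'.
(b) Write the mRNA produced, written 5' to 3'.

(a) 5'-CGGGCATCGGCCCACTGTTTCGCTATTATGATAAGGGCCTG-3'
(b) 5'-CAGGCCCUUAUCAUAAUAGCGAAACAGUGGGCCGAUGCCCG-3'

(a) The template strand is the reverse complement of the coding strand: complement GTCCGGGAATAGTATTATCGCTTTGTCACCCGGCTACGGGC, then reverse.
(b) mRNA matches the coding strand with T→U.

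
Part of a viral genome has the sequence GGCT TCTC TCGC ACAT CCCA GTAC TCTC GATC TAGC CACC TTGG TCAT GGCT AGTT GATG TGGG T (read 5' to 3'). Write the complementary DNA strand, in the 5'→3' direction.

Pairing A↔T and G↔C gives CCGAAGAGAGCGTGTAGGGTCATGAGAGCTAGATCGGTGGAACCAGTACCGATCAACTACACCCA, running 3'→5'. Reverse for the 5'→3' convention.

5'-ACCCACATCAACTAGCCATGACCAAGGTGGCTAGATCGAGAGTACTGGGATGTGCGAGAGAAGCC-3'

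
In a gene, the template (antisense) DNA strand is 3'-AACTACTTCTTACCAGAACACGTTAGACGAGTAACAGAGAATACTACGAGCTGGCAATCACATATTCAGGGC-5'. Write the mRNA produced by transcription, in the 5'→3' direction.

5'-UUGAUGAAGAAUGGUCUUGUGCAAUCUGCUCAUUGUCUCUUAUGAUGCUCGACCGUUAGUGUAUAAGUCCCG-3'

Reading the template 3'→5' as shown, RNA polymerase pairs each base (A→U, T→A, G↔C) to build mRNA 5'→3' directly.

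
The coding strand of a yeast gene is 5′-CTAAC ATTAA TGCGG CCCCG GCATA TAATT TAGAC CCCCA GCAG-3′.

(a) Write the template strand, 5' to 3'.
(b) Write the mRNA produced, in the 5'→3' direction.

(a) 5'-CTGCTGGGGGTCTAAATTATATGCCGGGGCCGCATTAATGTTAG-3'
(b) 5′-CUAACAUUAAUGCGGCCCCGGCAUAUAAUUUAGACCCCCAGCAG-3′

(a) The template strand is the reverse complement of the coding strand: complement GATTGTAATTACGCCGGGGCCGTATATTAAATCTGGGGGTCGTC, then reverse.
(b) mRNA matches the coding strand with T→U.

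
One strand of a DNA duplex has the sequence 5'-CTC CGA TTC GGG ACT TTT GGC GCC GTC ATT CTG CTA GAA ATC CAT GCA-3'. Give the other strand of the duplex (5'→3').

5'-TGCATGGATTTCTAGCAGAATGACGGCGCCAAAAGTCCCGAATCGGAG-3'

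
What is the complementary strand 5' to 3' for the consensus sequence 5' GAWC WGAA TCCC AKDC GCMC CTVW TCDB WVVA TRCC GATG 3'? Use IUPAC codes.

5′-CATCGGYATBBWVHGAWBAGGKGCGHMTGGGATTCWGWTC-3′

Standard pairs A↔T, G↔C; ambiguity codes pair R↔Y, M↔K, W↔W, B↔V, D↔H. Complement (CTWGWCTTAGGGTMHGCGKGGABWAGHVWBBTAYGGCTAC), then reverse for 5'→3'.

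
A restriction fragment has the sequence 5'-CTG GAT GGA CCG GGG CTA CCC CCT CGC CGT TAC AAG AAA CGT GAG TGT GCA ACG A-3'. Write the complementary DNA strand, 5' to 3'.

5'-TCGTTGCACACTCACGTTTCTTGTAACGGCGAGGGGGTAGCCCCGGTCCATCCAG-3'

The complement of CTGGATGGACCGGGGCTACCCCCTCGCCGTTACAAGAAACGTGAGTGTGCAACGA is GACCTACCTGGCCCCGATGGGGGAGCGGCAATGTTCTTTGCACTCACACGTTGCT (A↔T, G↔C). DNA strands are antiparallel, so the complementary strand runs 3'→5'; reversing gives the 5'→3' form.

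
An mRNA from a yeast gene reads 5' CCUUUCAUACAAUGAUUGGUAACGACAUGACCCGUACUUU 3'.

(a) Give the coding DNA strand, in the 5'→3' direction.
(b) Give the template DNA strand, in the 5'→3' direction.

(a) 5'-CCTTTCATACAATGATTGGTAACGACATGACCCGTACTTT-3'
(b) 5'-AAAGTACGGGTCATGTCGTTACCAATCATTGTATGAAAGG-3'

(a) The coding strand matches the mRNA with U→T.
(b) The template strand is the reverse complement of the coding strand.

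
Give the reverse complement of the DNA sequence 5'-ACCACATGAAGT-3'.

5'-ACTTCATGTGGT-3'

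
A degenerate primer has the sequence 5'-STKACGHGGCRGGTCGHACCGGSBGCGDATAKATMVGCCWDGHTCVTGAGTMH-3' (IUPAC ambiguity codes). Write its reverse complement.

Standard pairs A↔T, G↔C; ambiguity codes pair R↔Y, M↔K, W↔W, S↔S, B↔V, D↔H. Complement (SAMTGCDCCGYCCAGCDTGGCCSVCGCHTATMTAKBCGGWHCDAGBACTCAKD), then reverse for 5'→3'.

5'-DKACTCABGADCHWGGCBKATMTATHCGCVSCCGGTDCGACCYGCCDCGTMAS-3'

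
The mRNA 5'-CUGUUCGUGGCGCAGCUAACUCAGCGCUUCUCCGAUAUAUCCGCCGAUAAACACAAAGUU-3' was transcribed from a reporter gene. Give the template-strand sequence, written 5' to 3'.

Replace U with T to get the coding DNA strand: CTGTTCGTGGCGCAGCTAACTCAGCGCTTCTCCGATATATCCGCCGATAAACACAAAGTT. The template strand is its reverse complement (complement GACAAGCACCGCGTCGATTGAGTCGCGAAGAGGCTATATAGGCGGCTATTTGTGTTTCAA, then reverse).

5′-AACTTTGTGTTTATCGGCGGATATATCGGAGAAGCGCTGAGTTAGCTGCGCCACGAACAG-3′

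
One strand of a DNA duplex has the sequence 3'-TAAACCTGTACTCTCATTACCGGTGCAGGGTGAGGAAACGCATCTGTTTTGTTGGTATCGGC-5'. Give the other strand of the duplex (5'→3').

The strand is given 3'→5', so its complement runs 5'→3' in the same left-to-right order: pair each base A↔T, G↔C.

5′-ATTTGGACATGAGAGTAATGGCCACGTCCCACTCCTTTGCGTAGACAAAACAACCATAGCCG-3′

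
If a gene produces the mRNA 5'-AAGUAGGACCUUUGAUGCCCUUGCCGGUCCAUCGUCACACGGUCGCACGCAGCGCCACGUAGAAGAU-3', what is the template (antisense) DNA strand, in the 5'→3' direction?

Replace U with T to get the coding DNA strand: AAGTAGGACCTTTGATGCCCTTGCCGGTCCATCGTCACACGGTCGCACGCAGCGCCACGTAGAAGAT. The template strand is its reverse complement (complement TTCATCCTGGAAACTACGGGAACGGCCAGGTAGCAGTGTGCCAGCGTGCGTCGCGGTGCATCTTCTA, then reverse).

5'-ATCTTCTACGTGGCGCTGCGTGCGACCGTGTGACGATGGACCGGCAAGGGCATCAAAGGTCCTACTT-3'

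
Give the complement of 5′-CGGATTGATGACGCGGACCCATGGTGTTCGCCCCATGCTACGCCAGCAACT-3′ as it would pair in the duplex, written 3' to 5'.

Base-pairing A↔T, G↔C gives the complement. The complementary strand is antiparallel, so paired with a 5'→3' strand it runs 3'→5'.

3'-GCCTAACTACTGCGCCTGGGTACCACAAGCGGGGTACGATGCGGTCGTTGA-5'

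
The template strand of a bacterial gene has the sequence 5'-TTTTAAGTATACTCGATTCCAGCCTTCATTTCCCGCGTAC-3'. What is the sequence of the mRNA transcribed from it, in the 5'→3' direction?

5'-GUACGCGGGAAAUGAAGGCUGGAAUCGAGUAUACUUAAAA-3'

RNA polymerase reads the template 3'→5' and synthesizes mRNA 5'→3' by base-pairing (A→U, T→A, G↔C). The complement of the template is AAAATTCATATGAGCTAAGGTCGGAAGTAAAGGGCGCATG; antiparallel, so 5'→3' the coding strand is GTACGCGGGAAATGAAGGCTGGAATCGAGTATACTTAAAA. Replace T with U for the mRNA.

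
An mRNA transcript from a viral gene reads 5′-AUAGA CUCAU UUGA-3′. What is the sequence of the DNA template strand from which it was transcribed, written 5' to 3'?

5'-TCAAATGAGTCTAT-3'

Replace U with T to get the coding DNA strand: ATAGACTCATTTGA. The template strand is its reverse complement (complement TATCTGAGTAAACT, then reverse).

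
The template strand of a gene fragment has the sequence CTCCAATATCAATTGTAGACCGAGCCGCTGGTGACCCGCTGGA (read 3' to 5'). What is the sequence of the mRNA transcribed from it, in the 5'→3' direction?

5'-GAGGUUAUAGUUAACAUCUGGCUCGGCGACCACUGGGCGACCU-3'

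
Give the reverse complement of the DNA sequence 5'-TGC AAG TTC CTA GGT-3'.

Reading the sequence 3'→5' and pairing each base (A↔T, G↔C) gives the reverse complement directly.

5'-ACCTAGGAACTTGCA-3'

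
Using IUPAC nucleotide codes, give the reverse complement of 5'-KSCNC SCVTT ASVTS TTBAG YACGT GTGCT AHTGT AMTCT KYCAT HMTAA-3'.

5'-TTAKDATGRMAGAKTACADTAGCACACGTRCTVAASABSTAABGSGNGSM-3'

Standard pairs A↔T, G↔C; ambiguity codes pair Y↔R, M↔K, S↔S, B↔V, H↔D, N↔N. Complement (MSGNGSGBAATSBASAAVTCRTGCACACGATDACATKAGAMRGTADKATT), then reverse for 5'→3'.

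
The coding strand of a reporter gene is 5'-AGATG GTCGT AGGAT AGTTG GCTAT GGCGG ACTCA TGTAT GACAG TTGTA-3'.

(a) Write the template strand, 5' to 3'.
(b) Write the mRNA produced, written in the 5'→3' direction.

(a) The template strand is the reverse complement of the coding strand: complement TCTACCAGCATCCTATCAACCGATACCGCCTGAGTACATACTGTCAACAT, then reverse.
(b) mRNA matches the coding strand with T→U.

(a) 5'-TACAACTGTCATACATGAGTCCGCCATAGCCAACTATCCTACGACCATCT-3'
(b) 5'-AGAUGGUCGUAGGAUAGUUGGCUAUGGCGGACUCAUGUAUGACAGUUGUA-3'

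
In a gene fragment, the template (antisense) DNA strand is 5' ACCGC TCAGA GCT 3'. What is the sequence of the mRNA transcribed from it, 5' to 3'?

5'-AGCUCUGAGCGGU-3'

The mRNA has the sequence of the coding strand (reverse complement of the template) with T→U. Reverse complement of ACCGCTCAGAGCT is AGCTCTGAGCGGT; then T→U.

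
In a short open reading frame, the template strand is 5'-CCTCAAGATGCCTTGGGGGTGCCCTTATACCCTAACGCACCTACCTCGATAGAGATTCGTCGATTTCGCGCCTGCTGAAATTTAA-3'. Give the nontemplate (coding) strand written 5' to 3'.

5′-TTAAATTTCAGCAGGCGCGAAATCGACGAATCTCTATCGAGGTAGGTGCGTTAGGGTATAAGGGCACCCCCAAGGCATCTTGAGG-3′

The coding strand is complementary and antiparallel to the template: take the complement (A↔T, G↔C) and reverse.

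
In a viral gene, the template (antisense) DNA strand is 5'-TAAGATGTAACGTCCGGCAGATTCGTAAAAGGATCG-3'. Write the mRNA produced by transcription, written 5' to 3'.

The mRNA has the sequence of the coding strand (reverse complement of the template) with T→U. Reverse complement of TAAGATGTAACGTCCGGCAGATTCGTAAAAGGATCG is CGATCCTTTTACGAATCTGCCGGACGTTACATCTTA; then T→U.

5′-CGAUCCUUUUACGAAUCUGCCGGACGUUACAUCUUA-3′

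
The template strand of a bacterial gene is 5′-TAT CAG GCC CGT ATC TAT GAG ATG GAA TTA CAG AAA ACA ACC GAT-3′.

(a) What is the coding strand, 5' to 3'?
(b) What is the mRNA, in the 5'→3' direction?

(a) 5'-ATCGGTTGTTTTCTGTAATTCCATCTCATAGATACGGGCCTGATA-3'
(b) 5'-AUCGGUUGUUUUCUGUAAUUCCAUCUCAUAGAUACGGGCCUGAUA-3'

(a) The coding strand is the reverse complement of the template: complement ATAGTCCGGGCATAGATACTCTACCTTAATGTCTTTTGTTGGCTA, then reverse.
(b) mRNA has the coding-strand sequence with T→U.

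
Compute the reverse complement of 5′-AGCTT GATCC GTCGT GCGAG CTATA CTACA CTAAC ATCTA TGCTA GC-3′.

Complement each base (A↔T, G↔C): TCGAACTAGGCAGCACGCTCGATATGATGTGATTGTAGATACGATCG. Then reverse.

5'-GCTAGCATAGATGTTAGTGTAGTATAGCTCGCACGACGGATCAAGCT-3'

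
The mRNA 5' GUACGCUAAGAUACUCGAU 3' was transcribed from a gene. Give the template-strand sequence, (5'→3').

Replace U with T to get the coding DNA strand: GTACGCTAAGATACTCGAT. The template strand is its reverse complement (complement CATGCGATTCTATGAGCTA, then reverse).

5'-ATCGAGTATCTTAGCGTAC-3'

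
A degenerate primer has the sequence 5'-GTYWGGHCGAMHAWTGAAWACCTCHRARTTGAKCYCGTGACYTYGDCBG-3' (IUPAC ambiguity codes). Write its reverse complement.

Standard pairs A↔T, G↔C; ambiguity codes pair R↔Y, M↔K, W↔W, B↔V, D↔H. Complement (CARWCCDGCTKDTWACTTWTGGAGDYTYAACTMGRGCACTGRARCHGVC), then reverse for 5'→3'.

5′-CVGHCRARGTCACGRGMTCAAYTYDGAGGTWTTCAWTDKTCGDCCWRAC-3′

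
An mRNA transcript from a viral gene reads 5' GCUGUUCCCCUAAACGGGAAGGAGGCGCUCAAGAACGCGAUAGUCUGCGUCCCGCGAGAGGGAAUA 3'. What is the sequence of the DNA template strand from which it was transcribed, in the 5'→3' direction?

5′-TATTCCCTCTCGCGGGACGCAGACTATCGCGTTCTTGAGCGCCTCCTTCCCGTTTAGGGGAACAGC-3′

Replace U with T to get the coding DNA strand: GCTGTTCCCCTAAACGGGAAGGAGGCGCTCAAGAACGCGATAGTCTGCGTCCCGCGAGAGGGAATA. The template strand is its reverse complement (complement CGACAAGGGGATTTGCCCTTCCTCCGCGAGTTCTTGCGCTATCAGACGCAGGGCGCTCTCCCTTAT, then reverse).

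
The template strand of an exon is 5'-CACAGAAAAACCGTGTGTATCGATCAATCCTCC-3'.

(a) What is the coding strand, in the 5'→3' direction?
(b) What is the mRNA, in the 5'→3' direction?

(a) 5'-GGAGGATTGATCGATACACACGGTTTTTCTGTG-3'
(b) 5'-GGAGGAUUGAUCGAUACACACGGUUUUUCUGUG-3'

(a) The coding strand is the reverse complement of the template: complement GTGTCTTTTTGGCACACATAGCTAGTTAGGAGG, then reverse.
(b) mRNA has the coding-strand sequence with T→U.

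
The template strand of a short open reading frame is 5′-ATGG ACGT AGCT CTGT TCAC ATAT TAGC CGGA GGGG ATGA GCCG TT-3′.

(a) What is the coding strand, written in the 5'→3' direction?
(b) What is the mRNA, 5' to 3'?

(a) The coding strand is the reverse complement of the template: complement TACCTGCATCGAGACAAGTGTATAATCGGCCTCCCCTACTCGGCAA, then reverse.
(b) mRNA has the coding-strand sequence with T→U.

(a) 5'-AACGGCTCATCCCCTCCGGCTAATATGTGAACAGAGCTACGTCCAT-3'
(b) 5'-AACGGCUCAUCCCCUCCGGCUAAUAUGUGAACAGAGCUACGUCCAU-3'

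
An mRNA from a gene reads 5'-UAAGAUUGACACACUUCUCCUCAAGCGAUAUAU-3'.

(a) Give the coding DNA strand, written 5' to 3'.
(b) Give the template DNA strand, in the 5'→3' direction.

(a) 5'-TAAGATTGACACACTTCTCCTCAAGCGATATAT-3'
(b) 5'-ATATATCGCTTGAGGAGAAGTGTGTCAATCTTA-3'

(a) The coding strand matches the mRNA with U→T.
(b) The template strand is the reverse complement of the coding strand.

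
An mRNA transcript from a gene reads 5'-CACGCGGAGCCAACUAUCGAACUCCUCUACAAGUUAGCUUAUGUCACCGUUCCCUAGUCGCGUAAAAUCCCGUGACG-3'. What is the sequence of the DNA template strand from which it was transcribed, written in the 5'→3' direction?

Replace U with T to get the coding DNA strand: CACGCGGAGCCAACTATCGAACTCCTCTACAAGTTAGCTTATGTCACCGTTCCCTAGTCGCGTAAAATCCCGTGACG. The template strand is its reverse complement (complement GTGCGCCTCGGTTGATAGCTTGAGGAGATGTTCAATCGAATACAGTGGCAAGGGATCAGCGCATTTTAGGGCACTGC, then reverse).

5′-CGTCACGGGATTTTACGCGACTAGGGAACGGTGACATAAGCTAACTTGTAGAGGAGTTCGATAGTTGGCTCCGCGTG-3′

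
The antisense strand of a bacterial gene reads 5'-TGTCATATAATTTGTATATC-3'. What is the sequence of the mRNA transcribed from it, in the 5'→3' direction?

5'-GAUAUACAAAUUAUAUGACA-3'

The mRNA has the sequence of the coding strand (reverse complement of the template) with T→U. Reverse complement of TGTCATATAATTTGTATATC is GATATACAAATTATATGACA; then T→U.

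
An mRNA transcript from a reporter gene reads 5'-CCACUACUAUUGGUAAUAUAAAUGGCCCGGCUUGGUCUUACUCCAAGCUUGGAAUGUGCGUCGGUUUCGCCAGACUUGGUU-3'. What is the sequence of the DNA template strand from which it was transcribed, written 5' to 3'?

5'-AACCAAGTCTGGCGAAACCGACGCACATTCCAAGCTTGGAGTAAGACCAAGCCGGGCCATTTATATTACCAATAGTAGTGG-3'

Replace U with T to get the coding DNA strand: CCACTACTATTGGTAATATAAATGGCCCGGCTTGGTCTTACTCCAAGCTTGGAATGTGCGTCGGTTTCGCCAGACTTGGTT. The template strand is its reverse complement (complement GGTGATGATAACCATTATATTTACCGGGCCGAACCAGAATGAGGTTCGAACCTTACACGCAGCCAAAGCGGTCTGAACCAA, then reverse).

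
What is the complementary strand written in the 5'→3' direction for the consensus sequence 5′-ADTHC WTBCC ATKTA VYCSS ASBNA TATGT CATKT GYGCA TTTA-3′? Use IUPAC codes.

Standard pairs A↔T, G↔C; ambiguity codes pair Y↔R, K↔M, W↔W, S↔S, B↔V, D↔H, N↔N. Complement (THADGWAVGGTAMATBRGSSTSVNTATACAGTAMACRCGTAAAT), then reverse for 5'→3'.

5'-TAAATGCRCAMATGACATATNVSTSSGRBTAMATGGVAWGDAHT-3'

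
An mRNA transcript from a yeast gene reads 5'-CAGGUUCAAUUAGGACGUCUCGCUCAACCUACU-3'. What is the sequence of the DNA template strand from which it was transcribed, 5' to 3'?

5'-AGTAGGTTGAGCGAGACGTCCTAATTGAACCTG-3'

Replace U with T to get the coding DNA strand: CAGGTTCAATTAGGACGTCTCGCTCAACCTACT. The template strand is its reverse complement (complement GTCCAAGTTAATCCTGCAGAGCGAGTTGGATGA, then reverse).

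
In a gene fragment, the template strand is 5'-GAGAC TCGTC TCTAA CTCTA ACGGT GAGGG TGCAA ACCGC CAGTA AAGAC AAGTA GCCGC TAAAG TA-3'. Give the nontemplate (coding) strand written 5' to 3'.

The coding strand is complementary and antiparallel to the template: take the complement (A↔T, G↔C) and reverse.

5'-TACTTTAGCGGCTACTTGTCTTTACTGGCGGTTTGCACCCTCACCGTTAGAGTTAGAGACGAGTCTC-3'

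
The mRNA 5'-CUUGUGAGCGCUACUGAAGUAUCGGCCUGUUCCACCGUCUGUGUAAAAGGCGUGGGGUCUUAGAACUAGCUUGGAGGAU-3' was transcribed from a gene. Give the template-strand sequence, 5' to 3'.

Replace U with T to get the coding DNA strand: CTTGTGAGCGCTACTGAAGTATCGGCCTGTTCCACCGTCTGTGTAAAAGGCGTGGGGTCTTAGAACTAGCTTGGAGGAT. The template strand is its reverse complement (complement GAACACTCGCGATGACTTCATAGCCGGACAAGGTGGCAGACACATTTTCCGCACCCCAGAATCTTGATCGAACCTCCTA, then reverse).

5'-ATCCTCCAAGCTAGTTCTAAGACCCCACGCCTTTTACACAGACGGTGGAACAGGCCGATACTTCAGTAGCGCTCACAAG-3'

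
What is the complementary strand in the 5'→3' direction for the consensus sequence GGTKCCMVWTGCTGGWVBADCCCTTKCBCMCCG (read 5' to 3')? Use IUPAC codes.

Standard pairs A↔T, G↔C; ambiguity codes pair M↔K, W↔W, B↔V, D↔H. Complement (CCAMGGKBWACGACCWBVTHGGGAAMGVGKGGC), then reverse for 5'→3'.

5'-CGGKGVGMAAGGGHTVBWCCAGCAWBKGGMACC-3'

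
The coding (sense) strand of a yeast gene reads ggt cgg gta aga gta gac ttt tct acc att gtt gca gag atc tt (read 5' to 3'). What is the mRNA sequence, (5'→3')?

mRNA has the coding-strand sequence with U in place of T.

5'-GGUCGGGUAAGAGUAGACUUUUCUACCAUUGUUGCAGAGAUCUU-3'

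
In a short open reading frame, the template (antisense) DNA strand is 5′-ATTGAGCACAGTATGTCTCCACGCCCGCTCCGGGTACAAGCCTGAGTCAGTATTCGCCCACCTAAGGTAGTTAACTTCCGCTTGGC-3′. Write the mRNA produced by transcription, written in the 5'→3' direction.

RNA polymerase reads the template 3'→5' and synthesizes mRNA 5'→3' by base-pairing (A→U, T→A, G↔C). The complement of the template is TAACTCGTGTCATACAGAGGTGCGGGCGAGGCCCATGTTCGGACTCAGTCATAAGCGGGTGGATTCCATCAATTGAAGGCGAACCG; antiparallel, so 5'→3' the coding strand is GCCAAGCGGAAGTTAACTACCTTAGGTGGGCGAATACTGACTCAGGCTTGTACCCGGAGCGGGCGTGGAGACATACTGTGCTCAAT. Replace T with U for the mRNA.

5'-GCCAAGCGGAAGUUAACUACCUUAGGUGGGCGAAUACUGACUCAGGCUUGUACCCGGAGCGGGCGUGGAGACAUACUGUGCUCAAU-3'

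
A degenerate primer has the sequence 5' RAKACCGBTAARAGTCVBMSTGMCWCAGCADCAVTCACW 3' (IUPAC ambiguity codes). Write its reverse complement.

Standard pairs A↔T, G↔C; ambiguity codes pair R↔Y, M↔K, W↔W, S↔S, B↔V, D↔H. Complement (YTMTGGCVATTYTCAGBVKSACKGWGTCGTHGTBAGTGW), then reverse for 5'→3'.

5'-WGTGABTGHTGCTGWGKCASKVBGACTYTTAVCGGTMTY-3'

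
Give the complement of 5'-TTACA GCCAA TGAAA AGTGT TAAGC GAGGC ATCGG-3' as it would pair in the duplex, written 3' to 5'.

3'-AATGTCGGTTACTTTTCACAATTCGCTCCGTAGCC-5'

Base-pairing A↔T, G↔C gives the complement. The complementary strand is antiparallel, so paired with a 5'→3' strand it runs 3'→5'.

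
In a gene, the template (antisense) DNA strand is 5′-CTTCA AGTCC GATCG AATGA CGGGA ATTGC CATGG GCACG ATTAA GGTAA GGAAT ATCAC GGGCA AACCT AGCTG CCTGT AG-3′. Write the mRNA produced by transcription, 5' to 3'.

RNA polymerase reads the template 3'→5' and synthesizes mRNA 5'→3' by base-pairing (A→U, T→A, G↔C). The complement of the template is GAAGTTCAGGCTAGCTTACTGCCCTTAACGGTACCCGTGCTAATTCCATTCCTTATAGTGCCCGTTTGGATCGACGGACATC; antiparallel, so 5'→3' the coding strand is CTACAGGCAGCTAGGTTTGCCCGTGATATTCCTTACCTTAATCGTGCCCATGGCAATTCCCGTCATTCGATCGGACTTGAAG. Replace T with U for the mRNA.

5'-CUACAGGCAGCUAGGUUUGCCCGUGAUAUUCCUUACCUUAAUCGUGCCCAUGGCAAUUCCCGUCAUUCGAUCGGACUUGAAG-3'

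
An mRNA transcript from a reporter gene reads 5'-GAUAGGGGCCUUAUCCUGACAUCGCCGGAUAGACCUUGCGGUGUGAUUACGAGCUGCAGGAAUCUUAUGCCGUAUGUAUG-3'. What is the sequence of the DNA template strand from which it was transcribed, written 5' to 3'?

Replace U with T to get the coding DNA strand: GATAGGGGCCTTATCCTGACATCGCCGGATAGACCTTGCGGTGTGATTACGAGCTGCAGGAATCTTATGCCGTATGTATG. The template strand is its reverse complement (complement CTATCCCCGGAATAGGACTGTAGCGGCCTATCTGGAACGCCACACTAATGCTCGACGTCCTTAGAATACGGCATACATAC, then reverse).

5'-CATACATACGGCATAAGATTCCTGCAGCTCGTAATCACACCGCAAGGTCTATCCGGCGATGTCAGGATAAGGCCCCTATC-3'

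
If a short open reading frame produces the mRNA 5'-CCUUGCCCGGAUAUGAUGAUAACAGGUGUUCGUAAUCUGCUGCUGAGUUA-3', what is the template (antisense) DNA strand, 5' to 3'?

5'-TAACTCAGCAGCAGATTACGAACACCTGTTATCATCATATCCGGGCAAGG-3'

Replace U with T to get the coding DNA strand: CCTTGCCCGGATATGATGATAACAGGTGTTCGTAATCTGCTGCTGAGTTA. The template strand is its reverse complement (complement GGAACGGGCCTATACTACTATTGTCCACAAGCATTAGACGACGACTCAAT, then reverse).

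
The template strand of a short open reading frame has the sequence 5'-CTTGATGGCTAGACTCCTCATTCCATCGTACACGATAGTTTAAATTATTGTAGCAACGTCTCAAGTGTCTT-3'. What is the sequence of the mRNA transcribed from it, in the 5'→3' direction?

The mRNA has the sequence of the coding strand (reverse complement of the template) with T→U. Reverse complement of CTTGATGGCTAGACTCCTCATTCCATCGTACACGATAGTTTAAATTATTGTAGCAACGTCTCAAGTGTCTT is AAGACACTTGAGACGTTGCTACAATAATTTAAACTATCGTGTACGATGGAATGAGGAGTCTAGCCATCAAG; then T→U.

5'-AAGACACUUGAGACGUUGCUACAAUAAUUUAAACUAUCGUGUACGAUGGAAUGAGGAGUCUAGCCAUCAAG-3'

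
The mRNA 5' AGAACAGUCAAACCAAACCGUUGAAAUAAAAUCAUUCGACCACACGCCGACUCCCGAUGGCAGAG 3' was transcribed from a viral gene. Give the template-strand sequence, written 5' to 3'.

5'-CTCTGCCATCGGGAGTCGGCGTGTGGTCGAATGATTTTATTTCAACGGTTTGGTTTGACTGTTCT-3'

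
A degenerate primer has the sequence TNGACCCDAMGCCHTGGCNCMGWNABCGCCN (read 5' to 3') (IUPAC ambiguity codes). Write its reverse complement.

5'-NGGCGVTNWCKGNGCCADGGCKTHGGGTCNA-3'

Standard pairs A↔T, G↔C; ambiguity codes pair M↔K, W↔W, B↔V, D↔H, N↔N. Complement (ANCTGGGHTKCGGDACCGNGKCWNTVGCGGN), then reverse for 5'→3'.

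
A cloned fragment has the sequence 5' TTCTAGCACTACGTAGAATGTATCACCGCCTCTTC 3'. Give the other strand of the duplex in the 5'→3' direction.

5'-GAAGAGGCGGTGATACATTCTACGTAGTGCTAGAA-3'

Pairing A↔T and G↔C gives AAGATCGTGATGCATCTTACATAGTGGCGGAGAAG, running 3'→5'. Reverse for the 5'→3' convention.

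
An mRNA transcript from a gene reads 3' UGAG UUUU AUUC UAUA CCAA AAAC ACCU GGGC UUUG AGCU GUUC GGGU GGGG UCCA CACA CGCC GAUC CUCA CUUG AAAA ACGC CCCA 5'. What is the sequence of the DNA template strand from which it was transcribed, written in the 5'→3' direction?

5'-ACTCAAAATAAGATATGGTTTTTGTGGACCCGAAACTCGACAAGCCCACCCCAGGTGTGTGCGGCTAGGAGTGAACTTTTTGCGGGGT-3'

Written 5'→3' the mRNA is ACCCCGCAAAAAGUUCACUCCUAGCCGCACACACCUGGGGUGGGCUUGUCGAGUUUCGGGUCCACAAAAACCAUAUCUUAUUUUGAGU, so the coding DNA strand is ACCCCGCAAAAAGTTCACTCCTAGCCGCACACACCTGGGGTGGGCTTGTCGAGTTTCGGGTCCACAAAAACCATATCTTATTTTGAGT. The template is its reverse complement.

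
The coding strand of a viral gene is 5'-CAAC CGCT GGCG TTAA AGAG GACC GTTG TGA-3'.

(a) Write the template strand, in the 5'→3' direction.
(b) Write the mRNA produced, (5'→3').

(a) 5'-TCACAACGGTCCTCTTTAACGCCAGCGGTTG-3'
(b) 5'-CAACCGCUGGCGUUAAAGAGGACCGUUGUGA-3'

(a) The template strand is the reverse complement of the coding strand: complement GTTGGCGACCGCAATTTCTCCTGGCAACACT, then reverse.
(b) mRNA matches the coding strand with T→U.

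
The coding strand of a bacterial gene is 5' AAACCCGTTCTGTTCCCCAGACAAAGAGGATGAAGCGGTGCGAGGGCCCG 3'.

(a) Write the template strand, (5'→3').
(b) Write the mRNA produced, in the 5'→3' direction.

(a) 5'-CGGGCCCTCGCACCGCTTCATCCTCTTTGTCTGGGGAACAGAACGGGTTT-3'
(b) 5'-AAACCCGUUCUGUUCCCCAGACAAAGAGGAUGAAGCGGUGCGAGGGCCCG-3'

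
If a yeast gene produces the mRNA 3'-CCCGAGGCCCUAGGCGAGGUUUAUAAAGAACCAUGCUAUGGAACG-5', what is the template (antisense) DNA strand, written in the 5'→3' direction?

Written 5'→3' the mRNA is GCAAGGUAUCGUACCAAGAAAUAUUUGGAGCGGAUCCCGGAGCCC, so the coding DNA strand is GCAAGGTATCGTACCAAGAAATATTTGGAGCGGATCCCGGAGCCC. The template is its reverse complement.

5'-GGGCTCCGGGATCCGCTCCAAATATTTCTTGGTACGATACCTTGC-3'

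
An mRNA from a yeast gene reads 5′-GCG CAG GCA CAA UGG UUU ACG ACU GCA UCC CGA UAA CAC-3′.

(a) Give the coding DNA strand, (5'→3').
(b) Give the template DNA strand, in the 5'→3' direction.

(a) 5'-GCGCAGGCACAATGGTTTACGACTGCATCCCGATAACAC-3'
(b) 5'-GTGTTATCGGGATGCAGTCGTAAACCATTGTGCCTGCGC-3'

(a) The coding strand matches the mRNA with U→T.
(b) The template strand is the reverse complement of the coding strand.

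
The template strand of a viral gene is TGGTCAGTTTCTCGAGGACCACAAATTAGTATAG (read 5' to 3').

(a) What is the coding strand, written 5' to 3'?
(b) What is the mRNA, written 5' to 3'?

(a) The coding strand is the reverse complement of the template: complement ACCAGTCAAAGAGCTCCTGGTGTTTAATCATATC, then reverse.
(b) mRNA has the coding-strand sequence with T→U.

(a) 5'-CTATACTAATTTGTGGTCCTCGAGAAACTGACCA-3'
(b) 5'-CUAUACUAAUUUGUGGUCCUCGAGAAACUGACCA-3'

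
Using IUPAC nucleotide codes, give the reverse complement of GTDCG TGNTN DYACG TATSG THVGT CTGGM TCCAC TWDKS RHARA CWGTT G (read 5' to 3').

5'-CAACWGTYTDYSMHWAGTGGAKCCAGACBDACSATACGTRHNANCACGHAC-3'

Standard pairs A↔T, G↔C; ambiguity codes pair R↔Y, M↔K, W↔W, S↔S, D↔H, V↔B, N↔N. Complement (CAHGCACNANHRTGCATASCADBCAGACCKAGGTGAWHMSYDTYTGWCAAC), then reverse for 5'→3'.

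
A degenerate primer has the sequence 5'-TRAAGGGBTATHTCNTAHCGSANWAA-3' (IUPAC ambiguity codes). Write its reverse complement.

5'-TTWNTSCGDTANGADATAVCCCTTYA-3'

Standard pairs A↔T, G↔C; ambiguity codes pair R↔Y, W↔W, S↔S, B↔V, H↔D, N↔N. Complement (AYTTCCCVATADAGNATDGCSTNWTT), then reverse for 5'→3'.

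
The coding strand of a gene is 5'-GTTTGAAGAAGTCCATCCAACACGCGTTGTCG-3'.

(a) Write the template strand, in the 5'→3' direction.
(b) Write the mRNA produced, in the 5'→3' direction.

(a) 5′-CGACAACGCGTGTTGGATGGACTTCTTCAAAC-3′
(b) 5'-GUUUGAAGAAGUCCAUCCAACACGCGUUGUCG-3'

(a) The template strand is the reverse complement of the coding strand: complement CAAACTTCTTCAGGTAGGTTGTGCGCAACAGC, then reverse.
(b) mRNA matches the coding strand with T→U.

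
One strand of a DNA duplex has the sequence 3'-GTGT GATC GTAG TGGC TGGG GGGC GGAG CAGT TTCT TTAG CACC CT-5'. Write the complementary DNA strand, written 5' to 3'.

The strand is given 3'→5', so its complement runs 5'→3' in the same left-to-right order: pair each base A↔T, G↔C.

5'-CACACTAGCATCACCGACCCCCCGCCTCGTCAAAGAAATCGTGGGA-3'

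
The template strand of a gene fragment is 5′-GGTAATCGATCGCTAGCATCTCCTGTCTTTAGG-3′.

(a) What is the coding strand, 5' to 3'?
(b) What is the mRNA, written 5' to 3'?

(a) The coding strand is the reverse complement of the template: complement CCATTAGCTAGCGATCGTAGAGGACAGAAATCC, then reverse.
(b) mRNA has the coding-strand sequence with T→U.

(a) 5′-CCTAAAGACAGGAGATGCTAGCGATCGATTACC-3′
(b) 5'-CCUAAAGACAGGAGAUGCUAGCGAUCGAUUACC-3'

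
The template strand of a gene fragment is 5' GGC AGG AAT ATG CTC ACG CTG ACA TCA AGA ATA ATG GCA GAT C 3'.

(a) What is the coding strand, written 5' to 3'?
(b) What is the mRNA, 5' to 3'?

(a) 5′-GATCTGCCATTATTCTTGATGTCAGCGTGAGCATATTCCTGCC-3′
(b) 5'-GAUCUGCCAUUAUUCUUGAUGUCAGCGUGAGCAUAUUCCUGCC-3'

(a) The coding strand is the reverse complement of the template: complement CCGTCCTTATACGAGTGCGACTGTAGTTCTTATTACCGTCTAG, then reverse.
(b) mRNA has the coding-strand sequence with T→U.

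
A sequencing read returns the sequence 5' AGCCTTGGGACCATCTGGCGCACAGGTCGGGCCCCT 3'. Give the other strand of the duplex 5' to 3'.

5′-AGGGGCCCGACCTGTGCGCCAGATGGTCCCAAGGCT-3′

The complement of AGCCTTGGGACCATCTGGCGCACAGGTCGGGCCCCT is TCGGAACCCTGGTAGACCGCGTGTCCAGCCCGGGGA (A↔T, G↔C). DNA strands are antiparallel, so the complementary strand runs 3'→5'; reversing gives the 5'→3' form.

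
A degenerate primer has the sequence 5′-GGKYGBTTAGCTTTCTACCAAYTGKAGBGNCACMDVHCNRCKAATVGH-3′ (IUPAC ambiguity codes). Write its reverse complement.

5'-DCBATTMGYNGDBHKGTGNCVCTMCARTTGGTAGAAAGCTAAVCRMCC-3'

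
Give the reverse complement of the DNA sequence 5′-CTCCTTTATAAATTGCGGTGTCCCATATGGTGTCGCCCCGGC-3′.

5'-GCCGGGGCGACACCATATGGGACACCGCAATTTATAAAGGAG-3'

Reading the sequence 3'→5' and pairing each base (A↔T, G↔C) gives the reverse complement directly.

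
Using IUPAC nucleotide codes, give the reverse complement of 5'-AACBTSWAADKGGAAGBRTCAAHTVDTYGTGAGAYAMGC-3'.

5'-GCKTRTCTCACRAHBADTTGAYVCTTCCMHTTWSAVGTT-3'

Standard pairs A↔T, G↔C; ambiguity codes pair R↔Y, M↔K, W↔W, S↔S, B↔V, D↔H. Complement (TTGVASWTTHMCCTTCVYAGTTDABHARCACTCTRTKCG), then reverse for 5'→3'.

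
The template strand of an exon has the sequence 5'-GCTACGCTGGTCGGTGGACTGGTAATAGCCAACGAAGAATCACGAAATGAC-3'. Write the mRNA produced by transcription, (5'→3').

The mRNA has the sequence of the coding strand (reverse complement of the template) with T→U. Reverse complement of GCTACGCTGGTCGGTGGACTGGTAATAGCCAACGAAGAATCACGAAATGAC is GTCATTTCGTGATTCTTCGTTGGCTATTACCAGTCCACCGACCAGCGTAGC; then T→U.

5'-GUCAUUUCGUGAUUCUUCGUUGGCUAUUACCAGUCCACCGACCAGCGUAGC-3'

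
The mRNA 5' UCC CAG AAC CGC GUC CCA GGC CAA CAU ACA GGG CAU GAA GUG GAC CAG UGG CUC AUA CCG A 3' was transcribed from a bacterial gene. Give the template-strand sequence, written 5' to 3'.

5'-TCGGTATGAGCCACTGGTCCACTTCATGCCCTGTATGTTGGCCTGGGACGCGGTTCTGGGA-3'

Replace U with T to get the coding DNA strand: TCCCAGAACCGCGTCCCAGGCCAACATACAGGGCATGAAGTGGACCAGTGGCTCATACCGA. The template strand is its reverse complement (complement AGGGTCTTGGCGCAGGGTCCGGTTGTATGTCCCGTACTTCACCTGGTCACCGAGTATGGCT, then reverse).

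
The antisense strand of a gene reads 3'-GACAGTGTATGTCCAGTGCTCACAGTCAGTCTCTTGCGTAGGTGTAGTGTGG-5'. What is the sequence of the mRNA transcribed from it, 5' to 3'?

Reading the template 3'→5' as shown, RNA polymerase pairs each base (A→U, T→A, G↔C) to build mRNA 5'→3' directly.

5'-CUGUCACAUACAGGUCACGAGUGUCAGUCAGAGAACGCAUCCACAUCACACC-3'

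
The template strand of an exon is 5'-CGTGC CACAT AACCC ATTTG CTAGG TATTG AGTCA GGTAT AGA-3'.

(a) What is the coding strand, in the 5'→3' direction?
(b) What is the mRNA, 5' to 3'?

(a) 5'-TCTATACCTGACTCAATACCTAGCAAATGGGTTATGTGGCACG-3'
(b) 5′-UCUAUACCUGACUCAAUACCUAGCAAAUGGGUUAUGUGGCACG-3′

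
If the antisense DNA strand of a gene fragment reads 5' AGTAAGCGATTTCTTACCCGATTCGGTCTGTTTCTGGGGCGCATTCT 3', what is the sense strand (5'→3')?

5'-AGAATGCGCCCCAGAAACAGACCGAATCGGGTAAGAAATCGCTTACT-3'

The coding strand is complementary and antiparallel to the template: take the complement (A↔T, G↔C) and reverse.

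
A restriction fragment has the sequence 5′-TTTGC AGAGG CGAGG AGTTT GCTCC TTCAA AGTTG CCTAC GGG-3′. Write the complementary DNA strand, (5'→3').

5'-CCCGTAGGCAACTTTGAAGGAGCAAACTCCTCGCCTCTGCAAA-3'

Pairing A↔T and G↔C gives AAACGTCTCCGCTCCTCAAACGAGGAAGTTTCAACGGATGCCC, running 3'→5'. Reverse for the 5'→3' convention.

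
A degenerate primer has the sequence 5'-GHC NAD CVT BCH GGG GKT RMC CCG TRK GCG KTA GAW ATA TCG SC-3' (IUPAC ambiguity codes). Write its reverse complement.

Standard pairs A↔T, G↔C; ambiguity codes pair R↔Y, M↔K, W↔W, S↔S, B↔V, D↔H, N↔N. Complement (CDGNTHGBAVGDCCCCMAYKGGGCAYMCGCMATCTWTATAGCSG), then reverse for 5'→3'.

5'-GSCGATATWTCTAMCGCMYACGGGKYAMCCCCDGVABGHTNGDC-3'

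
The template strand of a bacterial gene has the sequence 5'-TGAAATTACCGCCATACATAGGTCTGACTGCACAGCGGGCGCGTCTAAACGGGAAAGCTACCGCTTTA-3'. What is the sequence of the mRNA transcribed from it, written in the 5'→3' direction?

RNA polymerase reads the template 3'→5' and synthesizes mRNA 5'→3' by base-pairing (A→U, T→A, G↔C). The complement of the template is ACTTTAATGGCGGTATGTATCCAGACTGACGTGTCGCCCGCGCAGATTTGCCCTTTCGATGGCGAAAT; antiparallel, so 5'→3' the coding strand is TAAAGCGGTAGCTTTCCCGTTTAGACGCGCCCGCTGTGCAGTCAGACCTATGTATGGCGGTAATTTCA. Replace T with U for the mRNA.

5'-UAAAGCGGUAGCUUUCCCGUUUAGACGCGCCCGCUGUGCAGUCAGACCUAUGUAUGGCGGUAAUUUCA-3'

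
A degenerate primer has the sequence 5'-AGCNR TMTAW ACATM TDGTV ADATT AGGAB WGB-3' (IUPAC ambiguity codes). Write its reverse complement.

Standard pairs A↔T, G↔C; ambiguity codes pair R↔Y, M↔K, W↔W, B↔V, D↔H, N↔N. Complement (TCGNYAKATWTGTAKAHCABTHTAATCCTVWCV), then reverse for 5'→3'.

5'-VCWVTCCTAATHTBACHAKATGTWTAKAYNGCT-3'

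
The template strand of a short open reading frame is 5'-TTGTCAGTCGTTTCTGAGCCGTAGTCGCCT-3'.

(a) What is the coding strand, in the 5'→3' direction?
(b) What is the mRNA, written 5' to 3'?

(a) The coding strand is the reverse complement of the template: complement AACAGTCAGCAAAGACTCGGCATCAGCGGA, then reverse.
(b) mRNA has the coding-strand sequence with T→U.

(a) 5'-AGGCGACTACGGCTCAGAAACGACTGACAA-3'
(b) 5'-AGGCGACUACGGCUCAGAAACGACUGACAA-3'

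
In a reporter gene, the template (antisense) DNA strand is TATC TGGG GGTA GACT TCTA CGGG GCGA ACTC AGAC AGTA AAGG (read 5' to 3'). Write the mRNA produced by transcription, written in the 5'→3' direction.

RNA polymerase reads the template 3'→5' and synthesizes mRNA 5'→3' by base-pairing (A→U, T→A, G↔C). The complement of the template is ATAGACCCCCATCTGAAGATGCCCCGCTTGAGTCTGTCATTTCC; antiparallel, so 5'→3' the coding strand is CCTTTACTGTCTGAGTTCGCCCCGTAGAAGTCTACCCCCAGATA. Replace T with U for the mRNA.

5′-CCUUUACUGUCUGAGUUCGCCCCGUAGAAGUCUACCCCCAGAUA-3′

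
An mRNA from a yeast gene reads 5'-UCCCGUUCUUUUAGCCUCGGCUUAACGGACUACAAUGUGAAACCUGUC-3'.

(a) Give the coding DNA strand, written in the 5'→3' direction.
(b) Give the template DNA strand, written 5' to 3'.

(a) The coding strand matches the mRNA with U→T.
(b) The template strand is the reverse complement of the coding strand.

(a) 5'-TCCCGTTCTTTTAGCCTCGGCTTAACGGACTACAATGTGAAACCTGTC-3'
(b) 5'-GACAGGTTTCACATTGTAGTCCGTTAAGCCGAGGCTAAAAGAACGGGA-3'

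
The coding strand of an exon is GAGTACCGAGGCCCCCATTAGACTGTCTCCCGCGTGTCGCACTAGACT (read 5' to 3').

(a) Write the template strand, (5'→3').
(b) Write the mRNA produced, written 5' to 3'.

(a) The template strand is the reverse complement of the coding strand: complement CTCATGGCTCCGGGGGTAATCTGACAGAGGGCGCACAGCGTGATCTGA, then reverse.
(b) mRNA matches the coding strand with T→U.

(a) 5'-AGTCTAGTGCGACACGCGGGAGACAGTCTAATGGGGGCCTCGGTACTC-3'
(b) 5'-GAGUACCGAGGCCCCCAUUAGACUGUCUCCCGCGUGUCGCACUAGACU-3'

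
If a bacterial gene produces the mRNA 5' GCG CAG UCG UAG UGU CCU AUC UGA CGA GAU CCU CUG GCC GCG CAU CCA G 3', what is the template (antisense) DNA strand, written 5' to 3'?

5'-CTGGATGCGCGGCCAGAGGATCTCGTCAGATAGGACACTACGACTGCGC-3'

Replace U with T to get the coding DNA strand: GCGCAGTCGTAGTGTCCTATCTGACGAGATCCTCTGGCCGCGCATCCAG. The template strand is its reverse complement (complement CGCGTCAGCATCACAGGATAGACTGCTCTAGGAGACCGGCGCGTAGGTC, then reverse).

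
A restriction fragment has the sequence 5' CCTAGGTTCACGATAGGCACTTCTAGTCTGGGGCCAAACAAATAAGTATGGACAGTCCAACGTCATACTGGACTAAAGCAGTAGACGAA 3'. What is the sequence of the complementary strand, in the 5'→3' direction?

5'-TTCGTCTACTGCTTTAGTCCAGTATGACGTTGGACTGTCCATACTTATTTGTTTGGCCCCAGACTAGAAGTGCCTATCGTGAACCTAGG-3'

Pairing A↔T and G↔C gives GGATCCAAGTGCTATCCGTGAAGATCAGACCCCGGTTTGTTTATTCATACCTGTCAGGTTGCAGTATGACCTGATTTCGTCATCTGCTT, running 3'→5'. Reverse for the 5'→3' convention.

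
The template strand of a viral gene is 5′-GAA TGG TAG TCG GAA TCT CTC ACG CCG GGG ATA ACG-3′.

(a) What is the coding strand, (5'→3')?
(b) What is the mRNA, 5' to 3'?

(a) 5′-CGTTATCCCCGGCGTGAGAGATTCCGACTACCATTC-3′
(b) 5'-CGUUAUCCCCGGCGUGAGAGAUUCCGACUACCAUUC-3'

(a) The coding strand is the reverse complement of the template: complement CTTACCATCAGCCTTAGAGAGTGCGGCCCCTATTGC, then reverse.
(b) mRNA has the coding-strand sequence with T→U.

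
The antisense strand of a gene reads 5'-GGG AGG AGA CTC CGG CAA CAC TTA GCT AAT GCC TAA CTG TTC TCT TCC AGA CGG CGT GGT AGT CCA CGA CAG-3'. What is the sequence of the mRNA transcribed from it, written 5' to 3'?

RNA polymerase reads the template 3'→5' and synthesizes mRNA 5'→3' by base-pairing (A→U, T→A, G↔C). The complement of the template is CCCTCCTCTGAGGCCGTTGTGAATCGATTACGGATTGACAAGAGAAGGTCTGCCGCACCATCAGGTGCTGTC; antiparallel, so 5'→3' the coding strand is CTGTCGTGGACTACCACGCCGTCTGGAAGAGAACAGTTAGGCATTAGCTAAGTGTTGCCGGAGTCTCCTCCC. Replace T with U for the mRNA.

5'-CUGUCGUGGACUACCACGCCGUCUGGAAGAGAACAGUUAGGCAUUAGCUAAGUGUUGCCGGAGUCUCCUCCC-3'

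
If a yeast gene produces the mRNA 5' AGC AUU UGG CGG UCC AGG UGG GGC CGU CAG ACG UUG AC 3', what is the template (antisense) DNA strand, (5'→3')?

5'-GTCAACGTCTGACGGCCCCACCTGGACCGCCAAATGCT-3'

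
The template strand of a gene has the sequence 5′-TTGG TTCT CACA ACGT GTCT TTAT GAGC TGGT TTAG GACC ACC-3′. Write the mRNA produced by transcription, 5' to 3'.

RNA polymerase reads the template 3'→5' and synthesizes mRNA 5'→3' by base-pairing (A→U, T→A, G↔C). The complement of the template is AACCAAGAGTGTTGCACAGAAATACTCGACCAAATCCTGGTGG; antiparallel, so 5'→3' the coding strand is GGTGGTCCTAAACCAGCTCATAAAGACACGTTGTGAGAACCAA. Replace T with U for the mRNA.

5'-GGUGGUCCUAAACCAGCUCAUAAAGACACGUUGUGAGAACCAA-3'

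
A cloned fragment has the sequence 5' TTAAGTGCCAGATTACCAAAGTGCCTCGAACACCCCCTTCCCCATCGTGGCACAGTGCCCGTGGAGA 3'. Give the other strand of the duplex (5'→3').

5'-TCTCCACGGGCACTGTGCCACGATGGGGAAGGGGGTGTTCGAGGCACTTTGGTAATCTGGCACTTAA-3'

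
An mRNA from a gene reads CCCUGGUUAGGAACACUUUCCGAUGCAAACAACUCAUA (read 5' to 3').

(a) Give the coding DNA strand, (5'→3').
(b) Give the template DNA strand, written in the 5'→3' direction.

(a) 5'-CCCTGGTTAGGAACACTTTCCGATGCAAACAACTCATA-3'
(b) 5'-TATGAGTTGTTTGCATCGGAAAGTGTTCCTAACCAGGG-3'

(a) The coding strand matches the mRNA with U→T.
(b) The template strand is the reverse complement of the coding strand.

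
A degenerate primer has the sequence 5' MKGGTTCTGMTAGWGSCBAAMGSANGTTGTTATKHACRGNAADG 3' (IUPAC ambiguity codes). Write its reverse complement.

Standard pairs A↔T, G↔C; ambiguity codes pair R↔Y, M↔K, W↔W, S↔S, B↔V, D↔H, N↔N. Complement (KMCCAAGACKATCWCSGVTTKCSTNCAACAATAMDTGYCNTTHC), then reverse for 5'→3'.

5′-CHTTNCYGTDMATAACAACNTSCKTTVGSCWCTAKCAGAACCMK-3′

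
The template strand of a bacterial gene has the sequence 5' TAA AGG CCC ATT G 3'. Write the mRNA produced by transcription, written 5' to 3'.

5'-CAAUGGGCCUUUA-3'

RNA polymerase reads the template 3'→5' and synthesizes mRNA 5'→3' by base-pairing (A→U, T→A, G↔C). The complement of the template is ATTTCCGGGTAAC; antiparallel, so 5'→3' the coding strand is CAATGGGCCTTTA. Replace T with U for the mRNA.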